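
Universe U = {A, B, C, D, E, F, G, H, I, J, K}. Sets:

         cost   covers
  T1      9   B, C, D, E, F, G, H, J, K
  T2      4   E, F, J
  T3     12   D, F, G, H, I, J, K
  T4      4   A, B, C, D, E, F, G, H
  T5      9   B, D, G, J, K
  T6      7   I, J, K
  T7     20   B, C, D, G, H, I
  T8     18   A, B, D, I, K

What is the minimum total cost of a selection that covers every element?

T4, T6 cover every element at cost 4 + 7 = 11.
Any cover uses at least 2 sets; among all covering selections none totals below 11.

11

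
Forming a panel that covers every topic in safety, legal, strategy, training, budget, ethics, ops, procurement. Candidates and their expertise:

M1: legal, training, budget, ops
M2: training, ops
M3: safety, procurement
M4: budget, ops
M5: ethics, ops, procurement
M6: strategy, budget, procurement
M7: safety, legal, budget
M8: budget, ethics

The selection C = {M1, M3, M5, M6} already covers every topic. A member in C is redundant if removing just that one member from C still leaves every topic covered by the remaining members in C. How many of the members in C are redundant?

0

Drop M1: legal, training uncovered — not redundant.
Drop M3: safety uncovered — not redundant.
Drop M5: ethics uncovered — not redundant.
Drop M6: strategy uncovered — not redundant.
None of the members in C is redundant.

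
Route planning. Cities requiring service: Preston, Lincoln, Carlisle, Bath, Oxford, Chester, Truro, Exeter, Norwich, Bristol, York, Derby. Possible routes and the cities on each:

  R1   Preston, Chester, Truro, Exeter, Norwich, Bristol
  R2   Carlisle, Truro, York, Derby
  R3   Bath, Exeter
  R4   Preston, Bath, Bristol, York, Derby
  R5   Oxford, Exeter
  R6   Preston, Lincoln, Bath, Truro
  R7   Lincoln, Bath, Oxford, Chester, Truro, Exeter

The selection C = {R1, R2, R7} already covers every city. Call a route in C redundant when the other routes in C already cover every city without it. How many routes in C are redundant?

Drop R1: Preston, Norwich, Bristol uncovered — not redundant.
Drop R2: Carlisle, York, Derby uncovered — not redundant.
Drop R7: Lincoln, Bath, Oxford uncovered — not redundant.
None of the routes in C is redundant.

0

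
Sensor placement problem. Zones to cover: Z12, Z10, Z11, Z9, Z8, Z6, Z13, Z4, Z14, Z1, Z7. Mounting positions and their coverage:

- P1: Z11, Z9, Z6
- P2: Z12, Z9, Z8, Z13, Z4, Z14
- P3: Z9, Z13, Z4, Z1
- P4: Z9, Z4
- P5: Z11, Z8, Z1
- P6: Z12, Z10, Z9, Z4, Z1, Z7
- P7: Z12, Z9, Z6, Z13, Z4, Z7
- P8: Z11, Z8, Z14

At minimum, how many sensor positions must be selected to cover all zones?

P1, P2, P6 together cover {Z12, Z10, Z11, Z9, Z8, Z6, Z13, Z4, Z14, Z1, Z7} — every zone.
No 2 of the 8 sensor positions cover everything (all 28 pairs fall short), so 3 is minimum.

3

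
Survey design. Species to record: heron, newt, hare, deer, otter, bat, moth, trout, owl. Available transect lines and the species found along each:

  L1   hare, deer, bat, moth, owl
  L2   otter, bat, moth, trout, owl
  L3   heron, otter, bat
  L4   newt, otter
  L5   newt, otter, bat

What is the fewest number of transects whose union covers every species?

L1, L2, L3, L4 together cover {heron, newt, hare, deer, otter, bat, moth, trout, owl} — every species.
No 3 of the 5 transects cover everything (all 10 triples fall short), so 4 is minimum.

4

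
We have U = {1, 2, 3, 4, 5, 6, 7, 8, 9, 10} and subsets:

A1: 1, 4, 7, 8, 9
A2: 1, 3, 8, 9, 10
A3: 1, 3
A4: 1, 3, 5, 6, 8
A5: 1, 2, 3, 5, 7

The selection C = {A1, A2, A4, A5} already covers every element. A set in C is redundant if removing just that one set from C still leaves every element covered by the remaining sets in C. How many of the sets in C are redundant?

0

Drop A1: 4 uncovered — not redundant.
Drop A2: 10 uncovered — not redundant.
Drop A4: 6 uncovered — not redundant.
Drop A5: 2 uncovered — not redundant.
None of the sets in C is redundant.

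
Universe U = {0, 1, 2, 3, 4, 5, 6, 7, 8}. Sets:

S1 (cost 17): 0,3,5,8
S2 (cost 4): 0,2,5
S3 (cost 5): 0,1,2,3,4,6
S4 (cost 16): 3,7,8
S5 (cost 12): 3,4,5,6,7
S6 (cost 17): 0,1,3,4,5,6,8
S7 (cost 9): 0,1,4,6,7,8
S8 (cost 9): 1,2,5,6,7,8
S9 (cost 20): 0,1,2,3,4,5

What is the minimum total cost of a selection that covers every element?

S3, S8 cover every element at cost 5 + 9 = 14.
Any cover uses at least 2 sets; among all covering selections none totals below 14.

14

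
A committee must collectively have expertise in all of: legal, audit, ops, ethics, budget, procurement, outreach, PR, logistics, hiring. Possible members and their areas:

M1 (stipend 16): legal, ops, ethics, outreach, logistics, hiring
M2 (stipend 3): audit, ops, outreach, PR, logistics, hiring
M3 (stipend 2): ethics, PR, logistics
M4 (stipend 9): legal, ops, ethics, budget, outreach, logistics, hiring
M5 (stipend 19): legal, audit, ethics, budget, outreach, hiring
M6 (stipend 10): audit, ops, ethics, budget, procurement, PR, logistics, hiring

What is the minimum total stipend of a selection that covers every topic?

19

M4, M6 cover every topic at stipend 9 + 10 = 19.
Any cover uses at least 2 members; among all covering selections none totals below 19.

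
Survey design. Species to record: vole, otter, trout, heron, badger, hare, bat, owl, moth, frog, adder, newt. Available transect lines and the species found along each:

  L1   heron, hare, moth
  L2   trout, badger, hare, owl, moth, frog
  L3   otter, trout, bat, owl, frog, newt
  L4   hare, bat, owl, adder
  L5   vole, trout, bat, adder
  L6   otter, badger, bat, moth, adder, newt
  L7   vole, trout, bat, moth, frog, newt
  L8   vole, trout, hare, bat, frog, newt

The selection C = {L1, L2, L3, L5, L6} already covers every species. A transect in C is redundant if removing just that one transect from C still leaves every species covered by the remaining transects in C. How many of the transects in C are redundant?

Drop L1: heron uncovered — not redundant.
Drop L2: the rest still cover every species — redundant.
Drop L3: the rest still cover every species — redundant.
Drop L5: vole uncovered — not redundant.
Drop L6: the rest still cover every species — redundant.
3 redundant: L2, L3, L6.

3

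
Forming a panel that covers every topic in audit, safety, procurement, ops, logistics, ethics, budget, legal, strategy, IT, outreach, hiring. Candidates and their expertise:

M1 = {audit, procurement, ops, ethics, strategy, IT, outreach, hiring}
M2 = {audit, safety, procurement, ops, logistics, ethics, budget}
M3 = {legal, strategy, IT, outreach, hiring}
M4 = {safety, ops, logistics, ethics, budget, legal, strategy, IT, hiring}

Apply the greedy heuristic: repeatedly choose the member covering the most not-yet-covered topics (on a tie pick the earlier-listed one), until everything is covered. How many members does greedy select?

2

Pick 1: M4 covers 9 new topics (safety, ops, logistics, ethics, budget, legal, strategy, IT, hiring).
Pick 2: M1 covers 3 new topics (audit, procurement, outreach).
Greedy uses 2 members.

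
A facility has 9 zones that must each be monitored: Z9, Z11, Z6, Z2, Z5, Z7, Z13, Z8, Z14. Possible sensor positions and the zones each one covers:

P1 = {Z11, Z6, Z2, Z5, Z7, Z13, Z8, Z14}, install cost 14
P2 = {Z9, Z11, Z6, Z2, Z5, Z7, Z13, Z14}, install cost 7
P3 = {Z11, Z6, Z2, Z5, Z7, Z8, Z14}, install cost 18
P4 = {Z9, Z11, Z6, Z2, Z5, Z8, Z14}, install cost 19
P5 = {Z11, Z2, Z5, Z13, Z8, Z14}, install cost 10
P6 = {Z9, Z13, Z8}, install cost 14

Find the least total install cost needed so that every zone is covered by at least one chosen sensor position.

P2, P5 cover every zone at install cost 7 + 10 = 17.
Any cover uses at least 2 sensor positions; among all covering selections none totals below 17.

17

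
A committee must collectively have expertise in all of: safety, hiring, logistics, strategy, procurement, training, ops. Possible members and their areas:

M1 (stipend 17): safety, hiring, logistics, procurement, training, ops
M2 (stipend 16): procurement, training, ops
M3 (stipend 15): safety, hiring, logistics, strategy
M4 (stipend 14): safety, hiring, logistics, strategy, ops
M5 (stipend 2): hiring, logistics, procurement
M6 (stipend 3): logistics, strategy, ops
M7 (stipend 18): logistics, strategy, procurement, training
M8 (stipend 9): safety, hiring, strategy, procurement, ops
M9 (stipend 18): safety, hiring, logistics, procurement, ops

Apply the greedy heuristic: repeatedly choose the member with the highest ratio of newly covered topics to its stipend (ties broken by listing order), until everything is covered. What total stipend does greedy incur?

22

Pick 1: M5 adds 3 new (hiring, logistics, procurement) at stipend 2 (ratio 3/2).
Pick 2: M6 adds 2 new (strategy, ops) at stipend 3 (ratio 2/3).
Pick 3: M1 adds 2 new (safety, training) at stipend 17 (ratio 2/17).
Greedy total stipend: 2 + 3 + 17 = 22. (The true optimum is 20, so greedy overshoots here.)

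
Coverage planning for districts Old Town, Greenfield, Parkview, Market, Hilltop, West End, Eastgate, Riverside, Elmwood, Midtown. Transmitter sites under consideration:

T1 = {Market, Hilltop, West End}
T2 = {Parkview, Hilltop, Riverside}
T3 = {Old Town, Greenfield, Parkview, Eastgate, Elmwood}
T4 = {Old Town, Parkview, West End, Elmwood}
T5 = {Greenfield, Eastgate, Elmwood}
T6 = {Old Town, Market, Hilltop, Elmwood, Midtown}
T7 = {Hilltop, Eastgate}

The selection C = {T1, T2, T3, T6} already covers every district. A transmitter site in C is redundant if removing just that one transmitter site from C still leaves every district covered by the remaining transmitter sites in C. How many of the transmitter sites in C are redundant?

0

Drop T1: West End uncovered — not redundant.
Drop T2: Riverside uncovered — not redundant.
Drop T3: Greenfield, Eastgate uncovered — not redundant.
Drop T6: Midtown uncovered — not redundant.
None of the transmitter sites in C is redundant.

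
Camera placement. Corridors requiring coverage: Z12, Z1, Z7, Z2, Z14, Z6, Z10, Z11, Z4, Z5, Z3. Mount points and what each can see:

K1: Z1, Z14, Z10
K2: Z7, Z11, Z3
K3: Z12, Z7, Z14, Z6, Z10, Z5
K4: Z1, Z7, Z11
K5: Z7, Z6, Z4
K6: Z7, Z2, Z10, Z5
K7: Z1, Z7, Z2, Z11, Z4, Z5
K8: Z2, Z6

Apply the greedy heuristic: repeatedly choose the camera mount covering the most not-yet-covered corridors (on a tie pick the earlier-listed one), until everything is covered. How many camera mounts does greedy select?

Pick 1: K3 covers 6 new corridors (Z12, Z7, Z14, Z6, Z10, Z5).
Pick 2: K7 covers 4 new corridors (Z1, Z2, Z11, Z4).
Pick 3: K2 covers 1 new corridors (Z3).
Greedy uses 3 camera mounts.

3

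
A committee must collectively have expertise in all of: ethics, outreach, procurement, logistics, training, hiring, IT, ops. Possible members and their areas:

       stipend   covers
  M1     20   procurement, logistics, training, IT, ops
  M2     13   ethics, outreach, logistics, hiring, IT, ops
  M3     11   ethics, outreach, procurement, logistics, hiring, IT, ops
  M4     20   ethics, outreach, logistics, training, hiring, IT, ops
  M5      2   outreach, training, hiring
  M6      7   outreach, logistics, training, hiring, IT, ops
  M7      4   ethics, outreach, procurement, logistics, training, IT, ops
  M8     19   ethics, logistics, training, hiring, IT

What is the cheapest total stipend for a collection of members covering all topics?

M5, M7 cover every topic at stipend 2 + 4 = 6.
Any cover uses at least 2 members; among all covering selections none totals below 6.

6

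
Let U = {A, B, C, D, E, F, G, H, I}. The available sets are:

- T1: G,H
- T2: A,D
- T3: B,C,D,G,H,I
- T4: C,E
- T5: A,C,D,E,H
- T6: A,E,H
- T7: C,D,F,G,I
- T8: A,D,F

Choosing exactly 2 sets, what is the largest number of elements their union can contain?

Choosing T3, T5 covers {A, B, C, D, E, G, H, I} — 8 elements.
No choice of 2 sets does better; here F is left uncovered.

8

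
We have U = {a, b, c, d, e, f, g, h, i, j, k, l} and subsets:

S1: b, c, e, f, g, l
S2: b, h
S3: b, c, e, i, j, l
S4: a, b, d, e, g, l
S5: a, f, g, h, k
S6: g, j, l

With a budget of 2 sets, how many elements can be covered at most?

Choosing S3, S5 covers {a, b, c, e, f, g, h, i, j, k, l} — 11 elements.
No choice of 2 sets does better; here d is left uncovered.

11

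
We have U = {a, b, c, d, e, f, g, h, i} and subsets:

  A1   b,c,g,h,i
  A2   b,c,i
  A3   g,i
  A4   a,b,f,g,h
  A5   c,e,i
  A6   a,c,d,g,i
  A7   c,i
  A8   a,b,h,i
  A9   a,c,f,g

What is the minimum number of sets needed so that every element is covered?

A4, A5, A6 together cover {a, b, c, d, e, f, g, h, i} — every element.
No 2 of the 9 sets cover everything (all 36 pairs fall short), so 3 is minimum.

3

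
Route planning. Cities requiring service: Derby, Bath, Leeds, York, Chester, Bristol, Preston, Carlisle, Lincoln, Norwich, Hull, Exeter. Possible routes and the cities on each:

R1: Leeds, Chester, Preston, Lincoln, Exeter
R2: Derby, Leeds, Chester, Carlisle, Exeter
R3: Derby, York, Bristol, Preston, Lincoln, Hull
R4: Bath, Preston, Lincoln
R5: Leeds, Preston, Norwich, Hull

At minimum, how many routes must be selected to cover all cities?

R2, R3, R4, R5 together cover {Derby, Bath, Leeds, York, Chester, Bristol, Preston, Carlisle, Lincoln, Norwich, Hull, Exeter} — every city.
No 3 of the 5 routes cover everything (all 10 triples fall short), so 4 is minimum.

4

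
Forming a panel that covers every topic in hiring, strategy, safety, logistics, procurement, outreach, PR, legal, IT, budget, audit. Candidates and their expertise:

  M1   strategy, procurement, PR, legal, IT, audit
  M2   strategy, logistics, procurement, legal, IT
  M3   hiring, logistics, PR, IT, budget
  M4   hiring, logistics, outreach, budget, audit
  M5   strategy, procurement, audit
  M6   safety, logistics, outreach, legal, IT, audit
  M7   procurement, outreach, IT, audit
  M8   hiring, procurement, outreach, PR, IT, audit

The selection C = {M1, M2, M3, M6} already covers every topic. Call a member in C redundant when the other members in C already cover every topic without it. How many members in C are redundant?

Drop M1: the rest still cover every topic — redundant.
Drop M2: the rest still cover every topic — redundant.
Drop M3: hiring, budget uncovered — not redundant.
Drop M6: safety, outreach uncovered — not redundant.
2 redundant: M1, M2.

2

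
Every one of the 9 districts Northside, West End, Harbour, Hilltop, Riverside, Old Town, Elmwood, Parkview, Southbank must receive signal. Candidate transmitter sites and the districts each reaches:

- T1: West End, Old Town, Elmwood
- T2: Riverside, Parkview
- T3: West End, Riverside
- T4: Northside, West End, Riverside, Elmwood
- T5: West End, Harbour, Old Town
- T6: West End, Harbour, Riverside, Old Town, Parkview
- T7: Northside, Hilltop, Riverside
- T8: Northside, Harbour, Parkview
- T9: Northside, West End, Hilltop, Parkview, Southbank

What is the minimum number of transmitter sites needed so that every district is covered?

T1, T6, T9 together cover {Northside, West End, Harbour, Hilltop, Riverside, Old Town, Elmwood, Parkview, Southbank} — every district.
No 2 of the 9 transmitter sites cover everything (all 36 pairs fall short), so 3 is minimum.

3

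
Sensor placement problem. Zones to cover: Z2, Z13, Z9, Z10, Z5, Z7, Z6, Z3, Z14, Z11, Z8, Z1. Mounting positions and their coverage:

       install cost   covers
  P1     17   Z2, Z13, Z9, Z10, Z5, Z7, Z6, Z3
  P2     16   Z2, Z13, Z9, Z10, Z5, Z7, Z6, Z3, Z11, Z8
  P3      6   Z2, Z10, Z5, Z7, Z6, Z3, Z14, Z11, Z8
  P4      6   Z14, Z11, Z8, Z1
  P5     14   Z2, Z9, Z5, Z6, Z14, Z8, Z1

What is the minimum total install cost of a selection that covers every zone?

22

P2, P4 cover every zone at install cost 16 + 6 = 22.
Any cover uses at least 2 sensor positions; among all covering selections none totals below 22.
Greedy by coverage-per-install cost would pick P3, P4, P2 for 28 — worse than the optimum 22.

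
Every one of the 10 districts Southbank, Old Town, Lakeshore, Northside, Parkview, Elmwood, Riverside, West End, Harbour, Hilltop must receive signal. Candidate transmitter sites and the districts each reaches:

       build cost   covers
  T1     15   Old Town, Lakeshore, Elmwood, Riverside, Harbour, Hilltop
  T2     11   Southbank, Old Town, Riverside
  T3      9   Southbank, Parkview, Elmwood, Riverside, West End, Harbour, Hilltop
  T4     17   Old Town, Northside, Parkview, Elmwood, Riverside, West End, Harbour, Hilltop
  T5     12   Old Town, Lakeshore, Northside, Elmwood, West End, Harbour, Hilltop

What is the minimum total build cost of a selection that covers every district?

21

T3, T5 cover every district at build cost 9 + 12 = 21.
Any cover uses at least 2 transmitter sites; among all covering selections none totals below 21.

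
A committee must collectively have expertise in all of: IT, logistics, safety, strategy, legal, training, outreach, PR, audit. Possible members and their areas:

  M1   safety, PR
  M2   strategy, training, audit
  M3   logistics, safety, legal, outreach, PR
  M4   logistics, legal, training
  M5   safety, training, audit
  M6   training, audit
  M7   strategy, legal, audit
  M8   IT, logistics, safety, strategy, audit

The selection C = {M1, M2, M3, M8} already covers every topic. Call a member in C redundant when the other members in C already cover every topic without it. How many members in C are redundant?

Drop M1: the rest still cover every topic — redundant.
Drop M2: training uncovered — not redundant.
Drop M3: legal, outreach uncovered — not redundant.
Drop M8: IT uncovered — not redundant.
1 redundant: M1.

1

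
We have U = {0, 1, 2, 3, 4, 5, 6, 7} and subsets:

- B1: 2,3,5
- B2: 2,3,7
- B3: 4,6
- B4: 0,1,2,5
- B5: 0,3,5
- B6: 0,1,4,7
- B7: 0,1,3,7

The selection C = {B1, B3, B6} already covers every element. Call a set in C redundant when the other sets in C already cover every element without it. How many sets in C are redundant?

0

Drop B1: 2, 3, 5 uncovered — not redundant.
Drop B3: 6 uncovered — not redundant.
Drop B6: 0, 1, 7 uncovered — not redundant.
None of the sets in C is redundant.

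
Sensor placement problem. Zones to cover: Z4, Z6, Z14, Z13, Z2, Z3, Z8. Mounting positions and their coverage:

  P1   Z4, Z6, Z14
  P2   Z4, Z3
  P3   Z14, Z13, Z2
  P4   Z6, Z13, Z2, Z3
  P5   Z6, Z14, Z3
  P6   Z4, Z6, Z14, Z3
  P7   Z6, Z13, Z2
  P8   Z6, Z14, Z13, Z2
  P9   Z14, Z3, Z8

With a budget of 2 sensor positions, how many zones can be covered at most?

6

Choosing P1, P4 covers {Z4, Z6, Z14, Z13, Z2, Z3} — 6 zones.
No choice of 2 sensor positions does better; here Z8 is left uncovered.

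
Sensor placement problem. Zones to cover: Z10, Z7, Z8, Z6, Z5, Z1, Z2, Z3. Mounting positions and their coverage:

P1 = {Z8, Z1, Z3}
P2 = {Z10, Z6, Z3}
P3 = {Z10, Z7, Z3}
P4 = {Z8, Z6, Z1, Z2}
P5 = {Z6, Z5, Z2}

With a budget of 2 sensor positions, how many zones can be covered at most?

Choosing P3, P4 covers {Z10, Z7, Z8, Z6, Z1, Z2, Z3} — 7 zones.
No choice of 2 sensor positions does better; here Z5 is left uncovered.

7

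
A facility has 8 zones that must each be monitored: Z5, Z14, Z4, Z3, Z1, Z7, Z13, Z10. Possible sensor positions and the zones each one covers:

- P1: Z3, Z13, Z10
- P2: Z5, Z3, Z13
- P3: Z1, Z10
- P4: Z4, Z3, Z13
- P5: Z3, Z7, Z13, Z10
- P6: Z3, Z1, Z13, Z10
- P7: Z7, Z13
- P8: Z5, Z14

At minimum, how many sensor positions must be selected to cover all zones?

P3, P4, P5, P8 together cover {Z5, Z14, Z4, Z3, Z1, Z7, Z13, Z10} — every zone.
No 3 of the 8 sensor positions cover everything (all 56 triples fall short), so 4 is minimum.

4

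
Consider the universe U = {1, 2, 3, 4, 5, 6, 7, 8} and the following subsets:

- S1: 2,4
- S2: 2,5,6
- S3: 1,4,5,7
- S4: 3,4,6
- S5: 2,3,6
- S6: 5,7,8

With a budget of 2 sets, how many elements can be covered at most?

7

Choosing S3, S5 covers {1, 2, 3, 4, 5, 6, 7} — 7 elements.
No choice of 2 sets does better; here 8 is left uncovered.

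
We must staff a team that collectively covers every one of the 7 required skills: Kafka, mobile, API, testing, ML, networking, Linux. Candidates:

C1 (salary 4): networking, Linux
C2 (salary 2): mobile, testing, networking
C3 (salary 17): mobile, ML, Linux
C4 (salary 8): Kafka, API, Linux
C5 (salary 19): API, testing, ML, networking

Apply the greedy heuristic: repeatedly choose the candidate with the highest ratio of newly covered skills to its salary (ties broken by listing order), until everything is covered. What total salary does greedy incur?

27

Pick 1: C2 adds 3 new (mobile, testing, networking) at salary 2 (ratio 3/2).
Pick 2: C4 adds 3 new (Kafka, API, Linux) at salary 8 (ratio 3/8).
Pick 3: C3 adds 1 new (ML) at salary 17 (ratio 1/17).
Greedy total salary: 2 + 8 + 17 = 27.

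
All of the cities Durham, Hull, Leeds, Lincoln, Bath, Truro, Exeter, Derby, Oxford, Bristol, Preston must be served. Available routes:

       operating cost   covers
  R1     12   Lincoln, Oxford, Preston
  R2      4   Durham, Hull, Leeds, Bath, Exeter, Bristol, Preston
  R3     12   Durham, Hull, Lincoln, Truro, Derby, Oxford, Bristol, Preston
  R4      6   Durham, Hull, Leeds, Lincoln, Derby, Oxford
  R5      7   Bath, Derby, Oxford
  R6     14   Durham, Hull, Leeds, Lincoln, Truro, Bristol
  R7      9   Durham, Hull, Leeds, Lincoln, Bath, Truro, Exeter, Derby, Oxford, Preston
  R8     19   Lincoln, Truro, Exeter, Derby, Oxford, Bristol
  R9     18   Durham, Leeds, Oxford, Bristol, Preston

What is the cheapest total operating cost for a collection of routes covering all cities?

13

R2, R7 cover every city at operating cost 4 + 9 = 13.
Any cover uses at least 2 routes; among all covering selections none totals below 13.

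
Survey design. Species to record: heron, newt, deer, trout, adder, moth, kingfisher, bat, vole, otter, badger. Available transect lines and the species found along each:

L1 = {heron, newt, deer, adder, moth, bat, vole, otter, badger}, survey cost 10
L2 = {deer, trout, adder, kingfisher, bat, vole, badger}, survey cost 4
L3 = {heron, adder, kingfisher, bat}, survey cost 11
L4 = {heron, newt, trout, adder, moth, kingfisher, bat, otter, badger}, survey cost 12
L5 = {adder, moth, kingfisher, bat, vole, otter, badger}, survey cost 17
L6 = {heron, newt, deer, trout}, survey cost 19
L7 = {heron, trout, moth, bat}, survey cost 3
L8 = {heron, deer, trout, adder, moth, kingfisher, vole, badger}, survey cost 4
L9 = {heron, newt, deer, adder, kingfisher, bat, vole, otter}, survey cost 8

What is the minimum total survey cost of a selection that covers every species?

12

L8, L9 cover every species at survey cost 4 + 8 = 12.
Any cover uses at least 2 transects; among all covering selections none totals below 12.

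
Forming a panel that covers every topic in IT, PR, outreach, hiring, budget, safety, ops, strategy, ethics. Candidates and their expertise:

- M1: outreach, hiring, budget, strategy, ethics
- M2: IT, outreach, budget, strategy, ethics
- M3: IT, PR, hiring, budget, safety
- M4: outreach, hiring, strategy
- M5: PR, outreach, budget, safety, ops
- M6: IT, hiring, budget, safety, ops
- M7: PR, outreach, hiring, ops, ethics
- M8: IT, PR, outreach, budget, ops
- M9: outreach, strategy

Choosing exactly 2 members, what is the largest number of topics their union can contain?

8

Choosing M1, M3 covers {IT, PR, outreach, hiring, budget, safety, strategy, ethics} — 8 topics.
No choice of 2 members does better; here ops is left uncovered.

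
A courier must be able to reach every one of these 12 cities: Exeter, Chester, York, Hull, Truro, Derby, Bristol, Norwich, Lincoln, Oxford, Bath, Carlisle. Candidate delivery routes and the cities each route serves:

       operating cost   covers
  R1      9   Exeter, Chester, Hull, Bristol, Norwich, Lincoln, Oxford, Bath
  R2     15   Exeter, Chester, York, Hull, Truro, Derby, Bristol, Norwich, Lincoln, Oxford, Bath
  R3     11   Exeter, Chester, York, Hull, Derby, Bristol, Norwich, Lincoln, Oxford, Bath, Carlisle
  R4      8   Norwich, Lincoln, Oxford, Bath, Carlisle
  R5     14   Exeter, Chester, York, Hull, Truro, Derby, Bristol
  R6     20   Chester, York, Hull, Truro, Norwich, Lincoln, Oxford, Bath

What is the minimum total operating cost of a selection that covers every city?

R4, R5 cover every city at operating cost 8 + 14 = 22.
Any cover uses at least 2 routes; among all covering selections none totals below 22.
Greedy by coverage-per-operating cost would pick R3, R5 for 25 — worse than the optimum 22.

22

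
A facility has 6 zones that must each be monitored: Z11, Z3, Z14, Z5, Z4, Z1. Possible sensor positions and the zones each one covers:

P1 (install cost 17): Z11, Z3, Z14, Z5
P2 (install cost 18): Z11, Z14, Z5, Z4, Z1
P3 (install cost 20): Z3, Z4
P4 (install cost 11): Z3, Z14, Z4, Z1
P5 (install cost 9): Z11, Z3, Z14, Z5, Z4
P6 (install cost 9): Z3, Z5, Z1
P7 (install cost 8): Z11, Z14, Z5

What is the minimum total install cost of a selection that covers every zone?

18

P5, P6 cover every zone at install cost 9 + 9 = 18.
Any cover uses at least 2 sensor positions; among all covering selections none totals below 18.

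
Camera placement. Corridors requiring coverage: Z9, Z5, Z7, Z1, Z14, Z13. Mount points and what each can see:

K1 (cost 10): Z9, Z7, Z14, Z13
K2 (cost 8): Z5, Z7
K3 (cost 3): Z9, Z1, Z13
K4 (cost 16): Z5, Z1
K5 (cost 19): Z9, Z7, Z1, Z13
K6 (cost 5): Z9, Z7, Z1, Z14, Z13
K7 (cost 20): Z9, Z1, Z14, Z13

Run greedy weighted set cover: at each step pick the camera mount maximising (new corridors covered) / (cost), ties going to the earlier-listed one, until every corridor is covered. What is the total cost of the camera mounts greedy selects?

16

Pick 1: K3 adds 3 new (Z9, Z1, Z13) at cost 3 (ratio 3/3).
Pick 2: K6 adds 2 new (Z7, Z14) at cost 5 (ratio 2/5).
Pick 3: K2 adds 1 new (Z5) at cost 8 (ratio 1/8).
Greedy total cost: 3 + 5 + 8 = 16. (The true optimum is 13, so greedy overshoots here.)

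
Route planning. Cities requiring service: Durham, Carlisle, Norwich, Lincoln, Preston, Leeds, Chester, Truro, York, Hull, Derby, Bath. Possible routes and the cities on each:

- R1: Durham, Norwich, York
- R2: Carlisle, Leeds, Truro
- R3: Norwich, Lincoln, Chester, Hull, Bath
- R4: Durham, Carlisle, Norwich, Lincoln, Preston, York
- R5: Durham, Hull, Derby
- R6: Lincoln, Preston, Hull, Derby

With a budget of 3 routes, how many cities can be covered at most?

11

Choosing R2, R3, R4 covers {Durham, Carlisle, Norwich, Lincoln, Preston, Leeds, Chester, Truro, York, Hull, Bath} — 11 cities.
No choice of 3 routes does better; here Derby is left uncovered.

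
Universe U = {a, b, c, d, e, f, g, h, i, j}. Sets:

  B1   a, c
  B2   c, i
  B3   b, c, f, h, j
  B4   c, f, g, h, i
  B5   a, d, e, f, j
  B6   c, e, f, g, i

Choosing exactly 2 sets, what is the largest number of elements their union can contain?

Choosing B4, B5 covers {a, c, d, e, f, g, h, i, j} — 9 elements.
No choice of 2 sets does better; here b is left uncovered.

9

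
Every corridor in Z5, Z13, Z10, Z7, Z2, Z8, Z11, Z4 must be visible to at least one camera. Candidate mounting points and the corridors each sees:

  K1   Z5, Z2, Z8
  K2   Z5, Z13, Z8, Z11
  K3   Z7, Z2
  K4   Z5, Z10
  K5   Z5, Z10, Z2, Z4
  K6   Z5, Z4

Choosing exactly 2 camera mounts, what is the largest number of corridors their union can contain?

7

Choosing K2, K5 covers {Z5, Z13, Z10, Z2, Z8, Z11, Z4} — 7 corridors.
No choice of 2 camera mounts does better; here Z7 is left uncovered.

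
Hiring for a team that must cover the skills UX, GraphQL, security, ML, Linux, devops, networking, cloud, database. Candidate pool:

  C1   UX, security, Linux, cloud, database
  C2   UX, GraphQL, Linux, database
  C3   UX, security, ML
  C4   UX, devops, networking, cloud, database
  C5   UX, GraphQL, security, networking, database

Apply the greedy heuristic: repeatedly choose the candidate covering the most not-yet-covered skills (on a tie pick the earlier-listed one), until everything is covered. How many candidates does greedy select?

Pick 1: C1 covers 5 new skills (UX, security, Linux, cloud, database).
Pick 2: C4 covers 2 new skills (devops, networking).
Pick 3: C2 covers 1 new skills (GraphQL).
Pick 4: C3 covers 1 new skills (ML).
Greedy uses 4 candidates. (The true minimum is 3.)

4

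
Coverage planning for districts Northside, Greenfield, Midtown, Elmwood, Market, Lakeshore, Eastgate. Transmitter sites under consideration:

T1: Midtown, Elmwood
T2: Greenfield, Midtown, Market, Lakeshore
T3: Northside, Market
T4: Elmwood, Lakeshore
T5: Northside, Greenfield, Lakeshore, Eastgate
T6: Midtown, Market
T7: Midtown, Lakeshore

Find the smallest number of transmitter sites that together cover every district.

T1, T2, T5 together cover {Northside, Greenfield, Midtown, Elmwood, Market, Lakeshore, Eastgate} — every district.
No 2 of the 7 transmitter sites cover everything (all 21 pairs fall short), so 3 is minimum.

3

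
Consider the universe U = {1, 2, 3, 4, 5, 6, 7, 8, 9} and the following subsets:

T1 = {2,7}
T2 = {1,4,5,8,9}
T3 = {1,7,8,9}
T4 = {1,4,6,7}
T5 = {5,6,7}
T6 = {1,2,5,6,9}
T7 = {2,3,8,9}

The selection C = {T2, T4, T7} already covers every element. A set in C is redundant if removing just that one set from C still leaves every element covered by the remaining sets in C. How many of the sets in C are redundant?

0

Drop T2: 5 uncovered — not redundant.
Drop T4: 6, 7 uncovered — not redundant.
Drop T7: 2, 3 uncovered — not redundant.
None of the sets in C is redundant.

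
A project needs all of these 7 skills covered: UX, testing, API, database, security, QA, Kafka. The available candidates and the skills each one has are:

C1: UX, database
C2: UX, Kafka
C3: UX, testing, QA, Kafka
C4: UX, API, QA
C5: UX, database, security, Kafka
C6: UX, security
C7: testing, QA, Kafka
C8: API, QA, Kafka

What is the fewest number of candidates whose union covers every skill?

3

C3, C4, C5 together cover {UX, testing, API, database, security, QA, Kafka} — every skill.
No 2 of the 8 candidates cover everything (all 28 pairs fall short), so 3 is minimum.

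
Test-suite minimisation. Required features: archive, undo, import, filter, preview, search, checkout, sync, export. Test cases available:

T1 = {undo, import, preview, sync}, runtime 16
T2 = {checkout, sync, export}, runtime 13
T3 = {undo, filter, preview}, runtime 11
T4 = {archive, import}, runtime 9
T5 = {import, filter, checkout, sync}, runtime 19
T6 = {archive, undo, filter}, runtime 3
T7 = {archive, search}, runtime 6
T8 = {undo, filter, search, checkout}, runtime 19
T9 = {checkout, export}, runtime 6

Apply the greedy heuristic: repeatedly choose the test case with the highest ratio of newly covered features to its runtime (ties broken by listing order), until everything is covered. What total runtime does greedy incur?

31

Pick 1: T6 adds 3 new (archive, undo, filter) at runtime 3 (ratio 3/3).
Pick 2: T9 adds 2 new (checkout, export) at runtime 6 (ratio 2/6).
Pick 3: T1 adds 3 new (import, preview, sync) at runtime 16 (ratio 3/16).
Pick 4: T7 adds 1 new (search) at runtime 6 (ratio 1/6).
Greedy total runtime: 3 + 6 + 16 + 6 = 31.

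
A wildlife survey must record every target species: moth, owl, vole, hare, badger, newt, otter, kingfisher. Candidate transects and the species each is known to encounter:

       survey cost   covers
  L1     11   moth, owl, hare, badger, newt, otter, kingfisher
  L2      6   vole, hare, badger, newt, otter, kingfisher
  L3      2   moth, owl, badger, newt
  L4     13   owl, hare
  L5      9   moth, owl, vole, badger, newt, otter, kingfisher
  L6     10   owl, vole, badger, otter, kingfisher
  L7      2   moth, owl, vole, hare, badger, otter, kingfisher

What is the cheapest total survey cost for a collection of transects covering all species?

4

L3, L7 cover every species at survey cost 2 + 2 = 4.
Any cover uses at least 2 transects; among all covering selections none totals below 4.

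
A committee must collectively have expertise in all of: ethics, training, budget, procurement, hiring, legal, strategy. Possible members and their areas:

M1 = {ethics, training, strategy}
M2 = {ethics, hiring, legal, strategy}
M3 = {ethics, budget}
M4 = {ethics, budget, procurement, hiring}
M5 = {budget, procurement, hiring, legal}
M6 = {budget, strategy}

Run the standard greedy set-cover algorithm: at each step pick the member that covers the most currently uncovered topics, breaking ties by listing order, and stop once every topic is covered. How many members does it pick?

3

Pick 1: M2 covers 4 new topics (ethics, hiring, legal, strategy).
Pick 2: M4 covers 2 new topics (budget, procurement).
Pick 3: M1 covers 1 new topics (training).
Greedy uses 3 members. (The true minimum is 2.)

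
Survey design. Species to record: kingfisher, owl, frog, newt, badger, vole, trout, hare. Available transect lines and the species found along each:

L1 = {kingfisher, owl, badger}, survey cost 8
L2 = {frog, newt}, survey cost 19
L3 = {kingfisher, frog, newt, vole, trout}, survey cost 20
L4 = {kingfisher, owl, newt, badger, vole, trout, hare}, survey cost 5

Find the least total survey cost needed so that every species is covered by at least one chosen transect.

L2, L4 cover every species at survey cost 19 + 5 = 24.
Any cover uses at least 2 transects; among all covering selections none totals below 24.

24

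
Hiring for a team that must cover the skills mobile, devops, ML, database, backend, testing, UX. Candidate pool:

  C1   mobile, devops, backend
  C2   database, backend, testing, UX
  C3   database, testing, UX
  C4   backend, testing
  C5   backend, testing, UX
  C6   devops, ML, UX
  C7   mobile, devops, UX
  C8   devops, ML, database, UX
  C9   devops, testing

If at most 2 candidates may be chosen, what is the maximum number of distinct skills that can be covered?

Choosing C1, C2 covers {mobile, devops, database, backend, testing, UX} — 6 skills.
No choice of 2 candidates does better; here ML is left uncovered.

6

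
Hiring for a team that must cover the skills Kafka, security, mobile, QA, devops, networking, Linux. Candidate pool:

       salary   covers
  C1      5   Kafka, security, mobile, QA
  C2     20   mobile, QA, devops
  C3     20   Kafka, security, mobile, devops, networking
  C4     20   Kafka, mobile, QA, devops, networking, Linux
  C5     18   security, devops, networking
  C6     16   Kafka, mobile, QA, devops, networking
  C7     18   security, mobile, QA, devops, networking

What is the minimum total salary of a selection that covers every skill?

C1, C4 cover every skill at salary 5 + 20 = 25.
Any cover uses at least 2 candidates; among all covering selections none totals below 25.

25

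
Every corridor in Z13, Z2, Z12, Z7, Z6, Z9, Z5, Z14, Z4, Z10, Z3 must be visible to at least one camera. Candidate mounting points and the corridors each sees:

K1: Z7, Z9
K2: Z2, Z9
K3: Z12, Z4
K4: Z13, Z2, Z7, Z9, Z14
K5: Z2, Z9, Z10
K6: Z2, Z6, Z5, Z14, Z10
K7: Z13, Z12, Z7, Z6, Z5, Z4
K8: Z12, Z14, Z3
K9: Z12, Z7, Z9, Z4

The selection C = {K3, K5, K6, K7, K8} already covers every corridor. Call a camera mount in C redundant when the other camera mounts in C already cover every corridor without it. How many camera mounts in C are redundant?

2

Drop K3: the rest still cover every corridor — redundant.
Drop K5: Z9 uncovered — not redundant.
Drop K6: the rest still cover every corridor — redundant.
Drop K7: Z13, Z7 uncovered — not redundant.
Drop K8: Z3 uncovered — not redundant.
2 redundant: K3, K6.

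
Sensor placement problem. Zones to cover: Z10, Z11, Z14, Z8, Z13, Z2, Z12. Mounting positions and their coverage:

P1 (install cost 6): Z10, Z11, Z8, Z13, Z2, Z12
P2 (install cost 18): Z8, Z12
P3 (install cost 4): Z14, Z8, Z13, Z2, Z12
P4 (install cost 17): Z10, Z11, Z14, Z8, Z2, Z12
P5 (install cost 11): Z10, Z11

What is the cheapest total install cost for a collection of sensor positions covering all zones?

P1, P3 cover every zone at install cost 6 + 4 = 10.
Any cover uses at least 2 sensor positions; among all covering selections none totals below 10.

10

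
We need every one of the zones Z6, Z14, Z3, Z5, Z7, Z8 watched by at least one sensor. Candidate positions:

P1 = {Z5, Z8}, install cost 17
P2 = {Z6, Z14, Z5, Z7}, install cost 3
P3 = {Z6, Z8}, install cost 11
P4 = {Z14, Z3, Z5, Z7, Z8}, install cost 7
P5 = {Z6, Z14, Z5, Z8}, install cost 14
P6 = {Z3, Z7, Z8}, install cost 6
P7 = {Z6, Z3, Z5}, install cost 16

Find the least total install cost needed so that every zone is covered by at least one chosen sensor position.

P2, P6 cover every zone at install cost 3 + 6 = 9.
Any cover uses at least 2 sensor positions; among all covering selections none totals below 9.

9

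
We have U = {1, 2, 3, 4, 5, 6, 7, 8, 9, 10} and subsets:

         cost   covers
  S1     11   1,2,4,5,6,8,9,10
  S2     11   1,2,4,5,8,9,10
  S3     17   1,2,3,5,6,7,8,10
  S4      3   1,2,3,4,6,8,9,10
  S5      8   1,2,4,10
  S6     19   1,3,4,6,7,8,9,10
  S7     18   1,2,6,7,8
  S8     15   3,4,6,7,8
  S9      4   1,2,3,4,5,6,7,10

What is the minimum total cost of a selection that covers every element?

7

S4, S9 cover every element at cost 3 + 4 = 7.
Any cover uses at least 2 sets; among all covering selections none totals below 7.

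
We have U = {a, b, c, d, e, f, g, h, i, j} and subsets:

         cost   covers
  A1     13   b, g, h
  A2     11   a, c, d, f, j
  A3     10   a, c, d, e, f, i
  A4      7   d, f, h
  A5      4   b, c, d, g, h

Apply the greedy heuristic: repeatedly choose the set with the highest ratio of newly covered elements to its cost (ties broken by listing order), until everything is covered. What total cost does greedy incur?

Pick 1: A5 adds 5 new (b, c, d, g, h) at cost 4 (ratio 5/4).
Pick 2: A3 adds 4 new (a, e, f, i) at cost 10 (ratio 4/10).
Pick 3: A2 adds 1 new (j) at cost 11 (ratio 1/11).
Greedy total cost: 4 + 10 + 11 = 25.

25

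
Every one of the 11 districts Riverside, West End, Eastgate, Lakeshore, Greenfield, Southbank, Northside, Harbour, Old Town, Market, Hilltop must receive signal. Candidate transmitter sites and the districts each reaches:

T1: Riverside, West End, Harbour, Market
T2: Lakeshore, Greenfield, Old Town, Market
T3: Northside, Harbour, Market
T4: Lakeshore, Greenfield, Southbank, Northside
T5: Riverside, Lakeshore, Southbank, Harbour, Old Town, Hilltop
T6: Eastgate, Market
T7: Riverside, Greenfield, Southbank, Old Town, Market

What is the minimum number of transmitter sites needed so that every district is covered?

4

T1, T4, T5, T6 together cover {Riverside, West End, Eastgate, Lakeshore, Greenfield, Southbank, Northside, Harbour, Old Town, Market, Hilltop} — every district.
No 3 of the 7 transmitter sites cover everything (all 35 triples fall short), so 4 is minimum.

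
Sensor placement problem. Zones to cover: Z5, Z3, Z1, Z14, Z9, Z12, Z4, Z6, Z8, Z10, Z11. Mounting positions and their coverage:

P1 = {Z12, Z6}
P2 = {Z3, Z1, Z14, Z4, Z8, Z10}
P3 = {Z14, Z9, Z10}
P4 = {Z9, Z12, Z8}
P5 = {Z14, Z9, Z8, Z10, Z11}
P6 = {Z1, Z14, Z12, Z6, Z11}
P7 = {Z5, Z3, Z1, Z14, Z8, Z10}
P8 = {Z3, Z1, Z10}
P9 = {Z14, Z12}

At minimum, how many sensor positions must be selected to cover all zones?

4

P1, P2, P5, P7 together cover {Z5, Z3, Z1, Z14, Z9, Z12, Z4, Z6, Z8, Z10, Z11} — every zone.
No 3 of the 9 sensor positions cover everything (all 84 triples fall short), so 4 is minimum.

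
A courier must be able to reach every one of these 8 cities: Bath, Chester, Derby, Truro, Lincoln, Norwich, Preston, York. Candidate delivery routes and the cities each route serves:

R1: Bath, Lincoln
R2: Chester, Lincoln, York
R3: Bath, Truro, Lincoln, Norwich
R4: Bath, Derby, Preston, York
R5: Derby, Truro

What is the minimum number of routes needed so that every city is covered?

3

R2, R3, R4 together cover {Bath, Chester, Derby, Truro, Lincoln, Norwich, Preston, York} — every city.
No 2 of the 5 routes cover everything (all 10 pairs fall short), so 3 is minimum.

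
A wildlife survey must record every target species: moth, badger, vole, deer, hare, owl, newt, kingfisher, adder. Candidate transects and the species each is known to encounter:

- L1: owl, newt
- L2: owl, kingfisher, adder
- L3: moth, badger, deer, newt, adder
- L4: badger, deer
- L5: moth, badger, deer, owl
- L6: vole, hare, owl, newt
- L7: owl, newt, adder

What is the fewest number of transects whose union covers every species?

L2, L3, L6 together cover {moth, badger, vole, deer, hare, owl, newt, kingfisher, adder} — every species.
No 2 of the 7 transects cover everything (all 21 pairs fall short), so 3 is minimum.

3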